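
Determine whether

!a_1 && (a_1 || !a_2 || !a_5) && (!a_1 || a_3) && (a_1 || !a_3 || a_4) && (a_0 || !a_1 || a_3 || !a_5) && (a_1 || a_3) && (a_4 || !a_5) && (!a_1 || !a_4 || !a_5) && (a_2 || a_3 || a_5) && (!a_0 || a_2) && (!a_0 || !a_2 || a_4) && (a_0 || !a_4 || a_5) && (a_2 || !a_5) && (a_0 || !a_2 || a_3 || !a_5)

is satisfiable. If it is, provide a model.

Unit clause (!a_1) forces a_1 = False.
In (a_1 || a_3) only a_3 is left, so a_3 = True.
In (a_1 || !a_3 || a_4) only a_4 is left, so a_4 = True.
Try a_0 = False:
  (a_0 || !a_4 || a_5) forces a_5 = True.
  (a_1 || !a_2 || !a_5) forces a_2 = False.
  clause (a_2 || !a_5) is falsified — backtrack.
So a_0 = True.
  then (!a_0 || a_2) forces a_2 = True.
  then (a_1 || !a_2 || !a_5) forces a_5 = False.
All clauses satisfied.

a_0: True, a_1: False, a_2: True, a_3: True, a_4: True, a_5: False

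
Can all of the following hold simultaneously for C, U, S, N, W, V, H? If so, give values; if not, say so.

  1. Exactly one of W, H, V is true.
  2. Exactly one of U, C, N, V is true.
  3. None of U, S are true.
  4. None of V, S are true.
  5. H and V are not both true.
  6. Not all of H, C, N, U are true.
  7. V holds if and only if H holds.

C: False, U: False, S: False, N: True, W: True, V: False, H: False

  (1) {W, H, V}: 1 true — exactly one ✓
  (2) {U, C, N, V}: 1 true — exactly one ✓
  (3) {U, S}: 0 true — none ✓
  (4) {V, S}: 0 true — none ✓
  (5) H=F, V=F — not both ✓
  (6) {H, C, N, U}: 1/4 true — not all ✓
  (7) V=F, H=F — same ✓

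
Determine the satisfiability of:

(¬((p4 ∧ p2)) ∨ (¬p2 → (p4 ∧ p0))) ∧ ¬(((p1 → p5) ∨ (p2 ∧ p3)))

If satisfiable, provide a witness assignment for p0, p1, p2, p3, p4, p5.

p0 = False, p1 = True, p2 = False, p3 = False, p4 = True, p5 = False

  ¬((p4 ∧ p2)) ∨ (¬p2 → (p4 ∧ p0)) = True
    ¬((p4 ∧ p2)) = True
      p4 ∧ p2 = False
    ¬p2 → (p4 ∧ p0) = False
      ¬p2 = True
      p4 ∧ p0 = False
  ¬(((p1 → p5) ∨ (p2 ∧ p3))) = True
    (p1 → p5) ∨ (p2 ∧ p3) = False
      p1 → p5 = False
      p2 ∧ p3 = False
Both conjuncts True, so the formula holds.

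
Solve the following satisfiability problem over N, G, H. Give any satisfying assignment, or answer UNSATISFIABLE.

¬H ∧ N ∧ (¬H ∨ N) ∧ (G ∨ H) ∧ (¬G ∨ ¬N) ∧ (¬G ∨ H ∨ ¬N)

The formula is unsatisfiable.

Case N = True:
  (¬H) forces H = False.
  (G ∨ H) forces G = True.
  Clause (¬G ∨ ¬N) is falsified — contradiction.
Case N = False:
  Clause (N) is falsified — contradiction.
Both cases fail, so the formula is unsatisfiable.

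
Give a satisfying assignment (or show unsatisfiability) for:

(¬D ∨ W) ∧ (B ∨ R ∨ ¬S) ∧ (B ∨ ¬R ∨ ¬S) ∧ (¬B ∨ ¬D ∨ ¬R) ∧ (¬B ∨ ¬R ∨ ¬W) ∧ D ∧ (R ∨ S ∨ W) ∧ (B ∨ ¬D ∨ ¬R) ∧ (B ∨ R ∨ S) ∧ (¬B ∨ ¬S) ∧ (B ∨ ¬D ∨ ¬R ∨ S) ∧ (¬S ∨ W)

Unit clause (D) forces D = True.
In (¬D ∨ W) only W is left, so W = True.
Set S = False.
Try R = True:
  (¬B ∨ ¬D ∨ ¬R) forces B = False.
  clause (B ∨ ¬D ∨ ¬R) is falsified — backtrack.
So R = False.
  then (B ∨ R ∨ S) forces B = True.
All clauses satisfied.

D = True; S = False; W = True; R = False; B = True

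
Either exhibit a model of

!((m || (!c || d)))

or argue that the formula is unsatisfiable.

m = False; c = True; d = False

  !((m || (!c || d))) = True
    m || (!c || d) = False
      !c || d = False
        !c = False
The formula evaluates to True.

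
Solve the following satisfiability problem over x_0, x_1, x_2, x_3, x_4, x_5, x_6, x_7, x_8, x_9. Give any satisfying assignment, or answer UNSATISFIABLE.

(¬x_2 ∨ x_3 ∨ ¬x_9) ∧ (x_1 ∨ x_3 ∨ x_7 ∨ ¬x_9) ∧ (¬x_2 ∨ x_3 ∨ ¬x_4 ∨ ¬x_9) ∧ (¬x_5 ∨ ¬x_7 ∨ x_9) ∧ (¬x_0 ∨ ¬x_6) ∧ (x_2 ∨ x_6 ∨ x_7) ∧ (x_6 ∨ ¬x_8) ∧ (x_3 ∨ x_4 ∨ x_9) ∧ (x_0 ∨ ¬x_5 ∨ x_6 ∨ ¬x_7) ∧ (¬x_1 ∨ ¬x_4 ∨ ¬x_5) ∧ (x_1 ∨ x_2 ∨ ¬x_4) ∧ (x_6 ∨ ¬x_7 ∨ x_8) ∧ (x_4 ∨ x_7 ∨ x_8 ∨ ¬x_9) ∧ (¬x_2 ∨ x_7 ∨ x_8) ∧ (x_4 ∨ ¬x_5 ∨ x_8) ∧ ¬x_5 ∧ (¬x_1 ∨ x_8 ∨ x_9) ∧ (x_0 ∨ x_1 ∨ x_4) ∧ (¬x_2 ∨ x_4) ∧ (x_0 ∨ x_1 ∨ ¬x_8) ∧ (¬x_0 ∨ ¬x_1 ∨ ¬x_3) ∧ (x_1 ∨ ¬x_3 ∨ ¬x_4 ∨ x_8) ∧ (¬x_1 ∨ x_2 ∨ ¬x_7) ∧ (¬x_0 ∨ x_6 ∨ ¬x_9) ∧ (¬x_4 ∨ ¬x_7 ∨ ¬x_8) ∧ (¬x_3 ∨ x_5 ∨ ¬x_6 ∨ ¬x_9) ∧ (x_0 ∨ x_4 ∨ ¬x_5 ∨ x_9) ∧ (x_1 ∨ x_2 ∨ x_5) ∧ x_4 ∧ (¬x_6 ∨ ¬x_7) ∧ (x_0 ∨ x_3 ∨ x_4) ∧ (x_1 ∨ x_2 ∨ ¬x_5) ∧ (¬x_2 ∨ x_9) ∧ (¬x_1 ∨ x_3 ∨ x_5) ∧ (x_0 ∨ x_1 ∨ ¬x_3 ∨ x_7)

Unit clause (¬x_5) forces x_5 = False.
Unit clause (x_4) forces x_4 = True.
Try x_0 = True:
  (¬x_0 ∨ ¬x_6) forces x_6 = False.
  (x_6 ∨ ¬x_8) forces x_8 = False.
  (x_6 ∨ ¬x_7 ∨ x_8) forces x_7 = False.
  (x_2 ∨ x_6 ∨ x_7) forces x_2 = True.
  clause (¬x_2 ∨ x_7 ∨ x_8) is falsified — backtrack.
So x_0 = False.
Set x_1 = True.
  then (¬x_1 ∨ x_3 ∨ x_5) forces x_3 = True.
Set x_2 = False.
  then (¬x_1 ∨ x_2 ∨ ¬x_7) forces x_7 = False.
  then (x_2 ∨ x_6 ∨ x_7) forces x_6 = True.
  then (¬x_3 ∨ x_5 ∨ ¬x_6 ∨ ¬x_9) forces x_9 = False.
  then (¬x_1 ∨ x_8 ∨ x_9) forces x_8 = True.
All clauses satisfied.

x_0: False; x_1: True; x_2: False; x_3: True; x_4: True; x_5: False; x_6: True; x_7: False; x_8: True; x_9: False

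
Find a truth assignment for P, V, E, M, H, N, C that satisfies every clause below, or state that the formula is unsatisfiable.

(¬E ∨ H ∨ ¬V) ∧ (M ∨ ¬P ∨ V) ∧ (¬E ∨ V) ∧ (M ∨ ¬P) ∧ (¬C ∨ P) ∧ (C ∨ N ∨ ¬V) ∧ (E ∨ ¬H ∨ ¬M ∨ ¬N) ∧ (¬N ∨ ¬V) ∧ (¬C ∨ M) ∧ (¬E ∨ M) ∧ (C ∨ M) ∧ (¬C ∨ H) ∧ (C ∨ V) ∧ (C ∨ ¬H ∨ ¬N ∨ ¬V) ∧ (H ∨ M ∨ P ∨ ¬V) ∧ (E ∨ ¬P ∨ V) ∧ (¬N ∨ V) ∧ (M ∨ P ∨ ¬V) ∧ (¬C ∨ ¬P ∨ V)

P = True, V = True, E = True, M = True, H = True, N = False, C = True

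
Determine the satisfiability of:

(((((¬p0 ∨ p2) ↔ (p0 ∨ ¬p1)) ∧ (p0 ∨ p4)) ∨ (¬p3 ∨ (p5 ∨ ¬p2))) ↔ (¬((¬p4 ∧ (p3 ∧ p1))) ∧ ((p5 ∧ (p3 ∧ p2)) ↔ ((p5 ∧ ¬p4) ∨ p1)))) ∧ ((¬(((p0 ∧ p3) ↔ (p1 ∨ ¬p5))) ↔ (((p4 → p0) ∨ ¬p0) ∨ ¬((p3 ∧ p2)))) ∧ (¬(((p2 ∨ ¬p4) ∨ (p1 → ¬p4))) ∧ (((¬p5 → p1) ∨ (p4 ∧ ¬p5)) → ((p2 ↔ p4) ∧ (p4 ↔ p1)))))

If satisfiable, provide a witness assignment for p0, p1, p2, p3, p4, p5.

Unsatisfiable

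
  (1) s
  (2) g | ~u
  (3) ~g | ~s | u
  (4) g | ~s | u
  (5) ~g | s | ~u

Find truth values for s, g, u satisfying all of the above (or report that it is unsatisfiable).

s: True, g: True, u: True

Unit clause (s) forces s = True.
Try g = False:
  (g | ~u) forces u = False.
  clause (g | ~s | u) is falsified — backtrack.
So g = True.
  then (~g | ~s | u) forces u = True.
Check each clause:
  (s): s holds.
  (g | ~u): g holds.
  (~g | ~s | u): u holds.
  (g | ~s | u): g holds.
  (~g | s | ~u): s holds.
All clauses satisfied.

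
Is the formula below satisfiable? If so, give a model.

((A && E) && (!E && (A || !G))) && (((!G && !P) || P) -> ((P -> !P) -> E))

Case E = True: the conjunct !E is False.
Case E = False: the conjunct E is False.
Both cases fail — unsatisfiable.

Unsatisfiable — no assignment works.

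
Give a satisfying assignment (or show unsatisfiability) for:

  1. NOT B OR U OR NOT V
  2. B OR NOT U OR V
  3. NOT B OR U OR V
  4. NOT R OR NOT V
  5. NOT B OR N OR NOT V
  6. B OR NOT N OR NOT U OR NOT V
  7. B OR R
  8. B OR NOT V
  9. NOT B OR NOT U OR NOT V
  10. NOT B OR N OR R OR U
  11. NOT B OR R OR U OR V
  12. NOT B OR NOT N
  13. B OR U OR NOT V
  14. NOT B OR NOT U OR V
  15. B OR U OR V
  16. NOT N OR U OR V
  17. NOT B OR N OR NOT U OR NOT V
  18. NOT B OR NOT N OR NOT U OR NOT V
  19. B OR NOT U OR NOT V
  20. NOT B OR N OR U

Case B = True:
  (NOT B OR NOT N) forces N = False.
  (NOT B OR N OR NOT V) forces V = False.
  (NOT B OR U OR V) forces U = True.
  Clause (NOT B OR NOT U OR V) is falsified — contradiction.
Case B = False:
  (B OR R) forces R = True.
  (NOT R OR NOT V) forces V = False.
  (B OR NOT U OR V) forces U = False.
  Clause (B OR U OR V) is falsified — contradiction.
Both cases fail, so the formula is unsatisfiable.

UNSATISFIABLE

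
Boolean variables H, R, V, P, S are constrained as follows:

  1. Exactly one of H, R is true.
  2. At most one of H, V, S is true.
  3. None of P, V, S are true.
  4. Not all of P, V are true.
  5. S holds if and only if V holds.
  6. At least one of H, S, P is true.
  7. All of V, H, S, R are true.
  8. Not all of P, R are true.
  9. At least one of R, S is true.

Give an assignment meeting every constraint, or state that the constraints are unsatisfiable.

The formula is unsatisfiable.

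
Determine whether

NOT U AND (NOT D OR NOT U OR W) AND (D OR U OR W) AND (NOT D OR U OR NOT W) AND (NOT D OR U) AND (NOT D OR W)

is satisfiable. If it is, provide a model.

W = True, U = False, D = False

Unit clause (NOT U) forces U = False.
In (NOT D OR U) only NOT D is left, so D = False.
In (D OR U OR W) only W is left, so W = True.
Check each clause:
  (NOT U): NOT U holds.
  (NOT D OR NOT U OR W): NOT D holds.
  (D OR U OR W): W holds.
  (NOT D OR U OR NOT W): NOT D holds.
  (NOT D OR U): NOT D holds.
  (NOT D OR W): NOT D holds.
All clauses satisfied.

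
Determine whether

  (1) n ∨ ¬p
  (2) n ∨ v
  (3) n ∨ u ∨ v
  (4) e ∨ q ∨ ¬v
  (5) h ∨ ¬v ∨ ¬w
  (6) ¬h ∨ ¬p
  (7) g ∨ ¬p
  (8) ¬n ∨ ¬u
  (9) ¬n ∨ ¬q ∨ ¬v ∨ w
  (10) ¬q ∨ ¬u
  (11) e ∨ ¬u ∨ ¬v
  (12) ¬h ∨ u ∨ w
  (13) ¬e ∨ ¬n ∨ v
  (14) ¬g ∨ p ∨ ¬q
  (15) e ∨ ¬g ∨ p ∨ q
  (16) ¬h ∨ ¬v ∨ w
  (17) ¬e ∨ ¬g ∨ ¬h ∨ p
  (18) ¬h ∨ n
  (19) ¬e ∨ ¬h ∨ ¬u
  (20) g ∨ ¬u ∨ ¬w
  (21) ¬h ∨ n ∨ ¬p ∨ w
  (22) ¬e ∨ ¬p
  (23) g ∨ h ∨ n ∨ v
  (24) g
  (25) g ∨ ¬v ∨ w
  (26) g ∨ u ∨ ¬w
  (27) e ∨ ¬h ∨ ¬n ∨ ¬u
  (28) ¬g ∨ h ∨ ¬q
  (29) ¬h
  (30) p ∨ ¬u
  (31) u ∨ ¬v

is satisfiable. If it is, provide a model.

w: True, h: False, n: True, q: False, e: False, v: False, g: True, u: False, p: True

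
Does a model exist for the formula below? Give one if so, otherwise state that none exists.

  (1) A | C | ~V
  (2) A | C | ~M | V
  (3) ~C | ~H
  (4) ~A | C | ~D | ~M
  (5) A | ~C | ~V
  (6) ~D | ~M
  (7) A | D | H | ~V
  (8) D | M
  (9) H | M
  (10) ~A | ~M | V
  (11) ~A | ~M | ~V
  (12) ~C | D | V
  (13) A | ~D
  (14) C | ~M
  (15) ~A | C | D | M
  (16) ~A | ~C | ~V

Set M = False.
  then (D | M) forces D = True.
  then (H | M) forces H = True.
  then (A | ~D) forces A = True.
  then (~C | ~H) forces C = False.
Set V = False.
All clauses satisfied.

M: False, D: True, C: False, A: True, V: False, H: True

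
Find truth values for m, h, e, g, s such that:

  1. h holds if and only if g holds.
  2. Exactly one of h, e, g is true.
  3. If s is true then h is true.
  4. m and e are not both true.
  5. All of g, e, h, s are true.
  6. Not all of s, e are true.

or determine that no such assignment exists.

UNSATISFIABLE

Case h = True:
  (1) with h=T forces g = True.
  Constraint (2) is violated (h=T, g=T) — contradiction.
Case h = False:
  Constraint (5) is violated (h=F) — contradiction.
Both cases fail — unsatisfiable.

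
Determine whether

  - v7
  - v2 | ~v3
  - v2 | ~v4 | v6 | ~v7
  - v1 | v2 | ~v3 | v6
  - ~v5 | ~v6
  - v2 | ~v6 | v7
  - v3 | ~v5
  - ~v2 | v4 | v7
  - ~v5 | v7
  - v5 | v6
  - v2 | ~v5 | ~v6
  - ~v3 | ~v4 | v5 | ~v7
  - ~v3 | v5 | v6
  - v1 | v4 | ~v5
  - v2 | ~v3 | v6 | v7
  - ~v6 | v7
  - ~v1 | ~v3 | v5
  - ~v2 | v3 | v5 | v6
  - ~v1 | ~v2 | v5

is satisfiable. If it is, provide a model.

v1 = False; v2 = False; v3 = False; v4 = False; v5 = False; v6 = True; v7 = True

Unit clause (v7) forces v7 = True.
Set v1 = False.
Set v2 = False.
  then (v2 | ~v3) forces v3 = False.
  then (v3 | ~v5) forces v5 = False.
  then (v5 | v6) forces v6 = True.
Set v4 = False.
All clauses satisfied.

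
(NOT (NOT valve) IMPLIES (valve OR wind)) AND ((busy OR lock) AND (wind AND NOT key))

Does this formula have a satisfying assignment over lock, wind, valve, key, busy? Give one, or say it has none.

lock: False, wind: True, valve: False, key: False, busy: True

  NOT (NOT valve) IMPLIES (valve OR wind) = True
    NOT (NOT valve) = False
      NOT valve = True
    valve OR wind = True
  (busy OR lock) AND (wind AND NOT key) = True
    busy OR lock = True
    wind AND NOT key = True
      NOT key = True
Both conjuncts True, so the formula holds.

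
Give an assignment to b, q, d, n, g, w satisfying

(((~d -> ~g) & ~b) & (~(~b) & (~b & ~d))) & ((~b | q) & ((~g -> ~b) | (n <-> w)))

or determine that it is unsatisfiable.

Case b = True: the conjunct ~b is False.
Case b = False: the conjunct ~(~b) becomes ~(~False) = False.
Both cases fail — unsatisfiable.

Unsatisfiable — no assignment works.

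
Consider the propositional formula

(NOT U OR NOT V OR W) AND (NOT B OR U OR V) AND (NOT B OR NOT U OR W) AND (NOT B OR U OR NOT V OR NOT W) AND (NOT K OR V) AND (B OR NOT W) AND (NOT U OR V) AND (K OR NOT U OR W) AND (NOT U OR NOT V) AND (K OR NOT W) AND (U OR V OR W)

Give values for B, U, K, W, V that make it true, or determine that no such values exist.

B = False, U = False, K = True, W = False, V = True

Set B = False.
  then (B OR NOT W) forces W = False.
Try U = True:
  (NOT U OR NOT V OR W) forces V = False.
  clause (NOT U OR V) is falsified — backtrack.
So U = False.
  then (U OR V OR W) forces V = True.
Set K = True.
All clauses satisfied.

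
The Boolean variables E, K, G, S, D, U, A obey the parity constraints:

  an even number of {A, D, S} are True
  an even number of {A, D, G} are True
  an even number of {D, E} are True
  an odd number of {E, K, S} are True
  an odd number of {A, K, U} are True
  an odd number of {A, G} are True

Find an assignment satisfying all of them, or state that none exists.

E: True, K: True, G: True, S: True, D: True, U: False, A: False

{A, D, S}: 2 true → even ✓
{A, D, G}: 2 true → even ✓
{D, E}: 2 true → even ✓
{E, K, S}: 3 true → odd ✓
{A, K, U}: 1 true → odd ✓
{A, G}: 1 true → odd ✓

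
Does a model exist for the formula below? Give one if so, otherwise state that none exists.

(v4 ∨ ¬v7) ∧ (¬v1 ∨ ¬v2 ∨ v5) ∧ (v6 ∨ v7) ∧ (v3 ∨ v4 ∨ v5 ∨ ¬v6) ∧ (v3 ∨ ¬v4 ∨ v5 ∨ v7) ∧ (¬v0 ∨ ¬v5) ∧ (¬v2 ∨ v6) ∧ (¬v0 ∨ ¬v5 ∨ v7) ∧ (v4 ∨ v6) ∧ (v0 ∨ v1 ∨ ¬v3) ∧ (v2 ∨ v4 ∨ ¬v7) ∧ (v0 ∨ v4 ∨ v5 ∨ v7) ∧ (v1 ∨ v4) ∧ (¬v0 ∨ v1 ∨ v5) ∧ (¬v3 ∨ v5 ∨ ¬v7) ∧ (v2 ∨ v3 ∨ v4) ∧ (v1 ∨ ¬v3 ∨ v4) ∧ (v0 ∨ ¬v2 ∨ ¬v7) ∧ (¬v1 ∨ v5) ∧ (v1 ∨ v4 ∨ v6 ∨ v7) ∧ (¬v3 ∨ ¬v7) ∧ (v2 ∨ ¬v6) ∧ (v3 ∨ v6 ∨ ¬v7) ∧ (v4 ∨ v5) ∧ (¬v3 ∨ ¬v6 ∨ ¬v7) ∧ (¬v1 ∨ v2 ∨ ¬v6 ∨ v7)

v0 = False, v1 = True, v2 = True, v3 = False, v4 = False, v5 = True, v6 = True, v7 = False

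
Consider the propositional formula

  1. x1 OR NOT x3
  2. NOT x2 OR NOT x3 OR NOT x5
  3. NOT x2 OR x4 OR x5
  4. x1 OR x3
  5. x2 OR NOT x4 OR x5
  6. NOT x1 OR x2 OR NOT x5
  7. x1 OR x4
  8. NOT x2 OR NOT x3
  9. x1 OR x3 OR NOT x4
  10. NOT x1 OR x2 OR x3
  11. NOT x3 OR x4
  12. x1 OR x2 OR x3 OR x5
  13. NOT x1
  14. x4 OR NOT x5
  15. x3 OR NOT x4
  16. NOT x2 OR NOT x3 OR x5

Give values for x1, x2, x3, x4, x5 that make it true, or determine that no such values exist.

Unsatisfiable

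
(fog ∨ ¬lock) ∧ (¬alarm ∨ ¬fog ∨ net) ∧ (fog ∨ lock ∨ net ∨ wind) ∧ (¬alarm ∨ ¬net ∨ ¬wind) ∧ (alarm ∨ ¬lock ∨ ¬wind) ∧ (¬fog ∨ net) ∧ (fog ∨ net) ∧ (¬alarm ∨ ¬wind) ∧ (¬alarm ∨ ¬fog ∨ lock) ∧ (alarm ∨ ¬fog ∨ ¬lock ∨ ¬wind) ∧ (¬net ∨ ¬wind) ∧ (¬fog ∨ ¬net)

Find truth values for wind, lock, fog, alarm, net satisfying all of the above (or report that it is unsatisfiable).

wind = False, lock = False, fog = False, alarm = True, net = True

Try wind = True:
  (¬alarm ∨ ¬wind) forces alarm = False.
  (alarm ∨ ¬lock ∨ ¬wind) forces lock = False.
  (¬net ∨ ¬wind) forces net = False.
  (¬fog ∨ net) forces fog = False.
  clause (fog ∨ net) is falsified — backtrack.
So wind = False.
Set lock = False.
Try fog = True:
  (¬fog ∨ net) forces net = True.
  clause (¬fog ∨ ¬net) is falsified — backtrack.
So fog = False.
  then (fog ∨ lock ∨ net ∨ wind) forces net = True.
Set alarm = True.
All clauses satisfied.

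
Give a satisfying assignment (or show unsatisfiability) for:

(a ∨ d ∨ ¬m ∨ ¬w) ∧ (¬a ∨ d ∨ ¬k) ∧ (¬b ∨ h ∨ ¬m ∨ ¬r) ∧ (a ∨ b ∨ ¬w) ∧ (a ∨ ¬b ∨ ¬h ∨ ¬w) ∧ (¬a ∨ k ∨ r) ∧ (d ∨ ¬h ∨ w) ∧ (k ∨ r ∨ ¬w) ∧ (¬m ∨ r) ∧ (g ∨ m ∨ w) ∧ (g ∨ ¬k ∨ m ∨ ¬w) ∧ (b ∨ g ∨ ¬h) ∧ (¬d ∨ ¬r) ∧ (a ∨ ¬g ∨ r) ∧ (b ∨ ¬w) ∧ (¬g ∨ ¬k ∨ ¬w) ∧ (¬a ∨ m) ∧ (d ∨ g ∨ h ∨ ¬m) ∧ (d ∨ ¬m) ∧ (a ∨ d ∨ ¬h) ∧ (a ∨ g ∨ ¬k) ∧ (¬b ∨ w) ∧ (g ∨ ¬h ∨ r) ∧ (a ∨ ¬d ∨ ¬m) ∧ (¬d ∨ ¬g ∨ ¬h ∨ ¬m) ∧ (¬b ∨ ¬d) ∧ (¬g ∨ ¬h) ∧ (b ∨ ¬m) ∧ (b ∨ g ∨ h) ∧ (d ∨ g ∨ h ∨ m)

Set w = True.
  then (b ∨ ¬w) forces b = True.
  then (¬b ∨ ¬d) forces d = False.
  then (d ∨ ¬m) forces m = False.
  then (¬a ∨ m) forces a = False.
  then (a ∨ d ∨ ¬h) forces h = False.
  then (d ∨ g ∨ h ∨ m) forces g = True.
  then (a ∨ ¬g ∨ r) forces r = True.
  then (¬g ∨ ¬k ∨ ¬w) forces k = False.
All clauses satisfied.

w = True, h = False, b = True, d = False, a = False, g = True, m = False, k = False, r = True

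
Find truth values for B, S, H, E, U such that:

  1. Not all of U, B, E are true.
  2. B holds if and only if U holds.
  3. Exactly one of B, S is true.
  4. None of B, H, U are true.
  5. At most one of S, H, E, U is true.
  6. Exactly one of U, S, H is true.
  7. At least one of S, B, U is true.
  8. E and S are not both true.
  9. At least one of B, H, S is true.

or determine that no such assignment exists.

B = False, S = True, H = False, E = False, U = False

  (1) {U, B, E}: 0/3 true — not all ✓
  (2) B=F, U=F — same ✓
  (3) {B, S}: 1 true — exactly one ✓
  (4) {B, H, U}: 0 true — none ✓
  (5) {S, H, E, U}: 1 true — at most one ✓
  (6) {U, S, H}: 1 true — exactly one ✓
  (7) {S, B, U}: 1 true — at least one ✓
  (8) E=F, S=T — not both ✓
  (9) {B, H, S}: 1 true — at least one ✓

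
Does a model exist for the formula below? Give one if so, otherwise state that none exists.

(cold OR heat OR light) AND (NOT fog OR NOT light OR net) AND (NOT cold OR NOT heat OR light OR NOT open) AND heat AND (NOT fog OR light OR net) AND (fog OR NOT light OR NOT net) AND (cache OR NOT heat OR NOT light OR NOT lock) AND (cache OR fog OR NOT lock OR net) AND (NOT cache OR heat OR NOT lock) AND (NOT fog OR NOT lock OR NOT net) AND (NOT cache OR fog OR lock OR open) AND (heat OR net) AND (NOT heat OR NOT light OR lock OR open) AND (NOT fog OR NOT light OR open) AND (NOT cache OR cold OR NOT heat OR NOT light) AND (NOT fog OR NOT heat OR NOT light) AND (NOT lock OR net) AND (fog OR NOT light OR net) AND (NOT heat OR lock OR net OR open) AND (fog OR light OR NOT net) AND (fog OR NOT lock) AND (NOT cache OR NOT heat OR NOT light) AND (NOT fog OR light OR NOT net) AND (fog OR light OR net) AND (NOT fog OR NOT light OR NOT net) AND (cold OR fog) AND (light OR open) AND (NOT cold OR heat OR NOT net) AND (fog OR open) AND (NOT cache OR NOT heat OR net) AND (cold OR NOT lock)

Unsatisfiable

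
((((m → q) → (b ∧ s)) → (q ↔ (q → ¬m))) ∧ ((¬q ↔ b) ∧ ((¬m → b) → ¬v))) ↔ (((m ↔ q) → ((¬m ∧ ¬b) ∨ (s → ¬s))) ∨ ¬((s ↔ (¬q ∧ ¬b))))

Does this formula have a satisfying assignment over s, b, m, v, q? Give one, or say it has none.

s = False; b = False; m = False; v = False; q = True

  ((((m → q) → (b ∧ s)) → (q ↔ (q → ¬m))) ∧ ((¬q ↔ b) ∧ ((¬m → b) → ¬v))) ↔ (((m ↔ q) → ((¬m ∧ ¬b) ∨ (s → ¬s))) ∨ ¬((s ↔ (¬q ∧ ¬b)))) = True
    (((m → q) → (b ∧ s)) → (q ↔ (q → ¬m))) ∧ ((¬q ↔ b) ∧ ((¬m → b) → ¬v)) = True
      ((m → q) → (b ∧ s)) → (q ↔ (q → ¬m)) = True
        (m → q) → (b ∧ s) = False
          m → q = True
          b ∧ s = False
        q ↔ (q → ¬m) = True
          q → ¬m = True
            ¬m = True
      (¬q ↔ b) ∧ ((¬m → b) → ¬v) = True
        ¬q ↔ b = True
          ¬q = False
        (¬m → b) → ¬v = True
          ¬m → b = False
            ¬m = True
          ¬v = True
    ((m ↔ q) → ((¬m ∧ ¬b) ∨ (s → ¬s))) ∨ ¬((s ↔ (¬q ∧ ¬b))) = True
      (m ↔ q) → ((¬m ∧ ¬b) ∨ (s → ¬s)) = True
        m ↔ q = False
        (¬m ∧ ¬b) ∨ (s → ¬s) = True
          ¬m ∧ ¬b = True
            ¬m = True
            ¬b = True
          s → ¬s = True
            ¬s = True
      ¬((s ↔ (¬q ∧ ¬b))) = False
        s ↔ (¬q ∧ ¬b) = True
          ¬q ∧ ¬b = False
            ¬q = False
            ¬b = True
The formula evaluates to True.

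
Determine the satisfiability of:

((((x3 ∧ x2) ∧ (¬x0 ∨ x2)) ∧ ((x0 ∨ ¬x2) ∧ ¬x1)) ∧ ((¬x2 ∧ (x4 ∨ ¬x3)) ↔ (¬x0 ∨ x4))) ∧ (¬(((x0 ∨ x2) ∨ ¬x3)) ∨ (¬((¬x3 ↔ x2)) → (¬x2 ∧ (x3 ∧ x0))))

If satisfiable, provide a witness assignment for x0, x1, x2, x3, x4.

Case x2 = True: the formula simplifies to ((x3 ∧ (x0 ∧ ¬x1)) ∧ ¬((¬x0 ∨ x4))) ∧ ¬x3.
  x3 = True: the conjunct ¬x3 is False.
  x3 = False: the conjunct x3 is False.
Case x2 = False: the conjunct x2 is False.
Both cases fail — unsatisfiable.

No satisfying assignment exists.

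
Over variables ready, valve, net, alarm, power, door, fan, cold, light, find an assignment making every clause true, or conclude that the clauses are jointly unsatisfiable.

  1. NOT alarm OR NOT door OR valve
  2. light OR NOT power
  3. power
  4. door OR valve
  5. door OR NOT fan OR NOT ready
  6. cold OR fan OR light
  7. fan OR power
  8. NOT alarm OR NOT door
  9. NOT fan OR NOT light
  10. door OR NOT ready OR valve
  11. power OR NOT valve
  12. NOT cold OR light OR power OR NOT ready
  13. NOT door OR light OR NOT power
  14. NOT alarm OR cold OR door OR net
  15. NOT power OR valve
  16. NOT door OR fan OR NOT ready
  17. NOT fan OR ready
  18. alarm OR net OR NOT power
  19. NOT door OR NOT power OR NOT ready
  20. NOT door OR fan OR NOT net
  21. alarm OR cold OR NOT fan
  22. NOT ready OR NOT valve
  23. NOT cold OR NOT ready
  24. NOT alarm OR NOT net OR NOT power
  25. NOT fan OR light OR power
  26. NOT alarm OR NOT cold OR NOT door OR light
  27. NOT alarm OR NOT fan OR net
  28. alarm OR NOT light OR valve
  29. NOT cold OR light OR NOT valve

ready=F, valve=T, net=T, alarm=F, power=T, door=F, fan=F, cold=T, light=T

Unit clause (power) forces power = True.
In (NOT power OR valve) only valve is left, so valve = True.
In (NOT ready OR NOT valve) only NOT ready is left, so ready = False.
In (light OR NOT power) only light is left, so light = True.
In (NOT fan OR NOT light) only NOT fan is left, so fan = False.
Set net = True.
  then (NOT door OR fan OR NOT net) forces door = False.
  then (NOT alarm OR NOT net OR NOT power) forces alarm = False.
Set cold = True.
All clauses satisfied.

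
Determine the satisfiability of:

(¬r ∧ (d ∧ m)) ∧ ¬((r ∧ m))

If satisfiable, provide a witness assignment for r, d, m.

r = False, d = True, m = True

  ¬r ∧ (d ∧ m) = True
    ¬r = True
    d ∧ m = True
  ¬((r ∧ m)) = True
    r ∧ m = False
Both conjuncts True, so the formula holds.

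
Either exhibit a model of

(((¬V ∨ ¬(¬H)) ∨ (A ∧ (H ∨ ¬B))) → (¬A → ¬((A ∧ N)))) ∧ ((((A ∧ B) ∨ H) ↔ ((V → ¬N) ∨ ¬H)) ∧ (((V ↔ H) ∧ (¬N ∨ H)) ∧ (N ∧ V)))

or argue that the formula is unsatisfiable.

Case V = True: the formula simplifies to ((¬(¬H) ∨ (A ∧ (H ∨ ¬B))) → (¬A → ¬((A ∧ N)))) ∧ ((((A ∧ B) ∨ H) ↔ (¬N ∨ ¬H)) ∧ ((H ∧ (¬N ∨ H)) ∧ N)).
  H = True: simplifies to (¬A → ¬((A ∧ N))) ∧ (¬N ∧ N).
    N = True: the conjunct ¬N is False.
    N = False: the conjunct N is False.
  H = False: the conjunct H is False.
Case V = False: the conjunct V is False.
Both cases fail — unsatisfiable.

Unsatisfiable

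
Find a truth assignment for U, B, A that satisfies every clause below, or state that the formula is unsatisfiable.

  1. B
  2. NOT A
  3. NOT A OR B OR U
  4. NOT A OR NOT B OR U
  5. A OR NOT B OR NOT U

U=F, B=T, A=F

Unit clause (B) forces B = True.
Unit clause (NOT A) forces A = False.
In (A OR NOT B OR NOT U) only NOT U is left, so U = False.
All clauses satisfied.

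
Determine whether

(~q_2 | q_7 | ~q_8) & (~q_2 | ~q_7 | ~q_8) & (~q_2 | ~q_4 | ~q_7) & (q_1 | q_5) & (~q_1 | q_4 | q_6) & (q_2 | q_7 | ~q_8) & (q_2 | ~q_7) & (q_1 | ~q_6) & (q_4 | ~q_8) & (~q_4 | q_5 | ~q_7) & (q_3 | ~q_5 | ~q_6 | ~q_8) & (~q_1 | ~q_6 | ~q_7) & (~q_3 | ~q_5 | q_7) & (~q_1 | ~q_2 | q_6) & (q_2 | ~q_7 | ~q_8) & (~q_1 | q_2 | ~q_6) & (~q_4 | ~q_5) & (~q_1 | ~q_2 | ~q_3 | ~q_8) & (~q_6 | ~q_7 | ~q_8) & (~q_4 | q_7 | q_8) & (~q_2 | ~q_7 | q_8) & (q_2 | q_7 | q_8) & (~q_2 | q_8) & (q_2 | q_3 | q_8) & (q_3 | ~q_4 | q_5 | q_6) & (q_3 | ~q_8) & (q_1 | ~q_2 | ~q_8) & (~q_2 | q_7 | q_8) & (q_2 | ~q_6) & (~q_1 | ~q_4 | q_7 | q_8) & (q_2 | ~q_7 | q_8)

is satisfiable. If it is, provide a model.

UNSATISFIABLE

Case q_2 = True:
  (~q_2 | q_8) forces q_8 = True.
  (~q_2 | q_7 | ~q_8) forces q_7 = True.
  Clause (~q_2 | ~q_7 | ~q_8) is falsified — contradiction.
Case q_2 = False:
  (q_2 | ~q_7) forces q_7 = False.
  (q_2 | q_7 | ~q_8) forces q_8 = False.
  Clause (q_2 | q_7 | q_8) is falsified — contradiction.
Both cases fail, so the formula is unsatisfiable.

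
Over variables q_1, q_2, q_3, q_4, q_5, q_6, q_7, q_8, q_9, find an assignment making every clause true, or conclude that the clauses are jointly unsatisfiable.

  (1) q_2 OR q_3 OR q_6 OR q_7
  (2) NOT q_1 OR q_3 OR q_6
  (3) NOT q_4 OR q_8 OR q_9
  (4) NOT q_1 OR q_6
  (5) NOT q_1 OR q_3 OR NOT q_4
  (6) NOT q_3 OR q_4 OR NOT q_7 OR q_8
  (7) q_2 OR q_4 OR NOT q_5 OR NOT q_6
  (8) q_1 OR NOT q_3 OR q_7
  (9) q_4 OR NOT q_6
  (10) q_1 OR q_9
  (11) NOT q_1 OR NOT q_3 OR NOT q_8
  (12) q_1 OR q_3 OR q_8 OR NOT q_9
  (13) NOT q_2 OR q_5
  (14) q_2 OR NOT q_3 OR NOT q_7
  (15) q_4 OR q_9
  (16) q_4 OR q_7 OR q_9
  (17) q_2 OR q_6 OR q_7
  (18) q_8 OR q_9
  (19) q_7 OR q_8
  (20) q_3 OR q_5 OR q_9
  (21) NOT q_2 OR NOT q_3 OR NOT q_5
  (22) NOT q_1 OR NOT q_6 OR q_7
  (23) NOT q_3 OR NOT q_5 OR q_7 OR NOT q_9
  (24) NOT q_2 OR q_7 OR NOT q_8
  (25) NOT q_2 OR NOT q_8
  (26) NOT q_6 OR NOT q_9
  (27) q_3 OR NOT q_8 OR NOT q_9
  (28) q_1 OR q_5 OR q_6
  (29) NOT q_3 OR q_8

No satisfying assignment exists.

Case q_1 = True:
  (NOT q_1 OR q_6) forces q_6 = True.
  (q_4 OR NOT q_6) forces q_4 = True.
  (NOT q_1 OR q_3 OR NOT q_4) forces q_3 = True.
  (NOT q_1 OR NOT q_3 OR NOT q_8) forces q_8 = False.
  Clause (NOT q_3 OR q_8) is falsified — contradiction.
Case q_1 = False:
  (q_1 OR q_9) forces q_9 = True.
  (NOT q_6 OR NOT q_9) forces q_6 = False.
  (q_1 OR q_5 OR q_6) forces q_5 = True.
  If q_3 = True:
    (q_1 OR NOT q_3 OR q_7) forces q_7 = True.
    (q_2 OR NOT q_3 OR NOT q_7) forces q_2 = True.
    clause (NOT q_2 OR NOT q_3 OR NOT q_5) is falsified.
  If q_3 = False:
    (q_1 OR q_3 OR q_8 OR NOT q_9) forces q_8 = True.
    clause (q_3 OR NOT q_8 OR NOT q_9) is falsified.
  Every sub-case reaches a contradiction.
Both cases fail, so the formula is unsatisfiable.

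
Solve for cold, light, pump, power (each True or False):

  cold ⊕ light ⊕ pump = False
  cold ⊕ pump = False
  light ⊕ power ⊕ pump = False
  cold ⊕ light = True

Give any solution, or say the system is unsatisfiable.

cold=T; light=F; pump=T; power=T

cold ⊕ light ⊕ pump = T ⊕ F ⊕ T = False ✓
cold ⊕ pump = T ⊕ T = False ✓
light ⊕ power ⊕ pump = F ⊕ T ⊕ T = False ✓
cold ⊕ light = T ⊕ F = True ✓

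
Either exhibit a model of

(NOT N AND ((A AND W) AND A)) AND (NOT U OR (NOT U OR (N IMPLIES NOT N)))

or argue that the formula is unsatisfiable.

N = False; A = True; W = True; U = True

  NOT N AND ((A AND W) AND A) = True
    NOT N = True
    (A AND W) AND A = True
      A AND W = True
  NOT U OR (NOT U OR (N IMPLIES NOT N)) = True
    NOT U = False
    NOT U OR (N IMPLIES NOT N) = True
      NOT U = False
      N IMPLIES NOT N = True
        NOT N = True
Both conjuncts True, so the formula holds.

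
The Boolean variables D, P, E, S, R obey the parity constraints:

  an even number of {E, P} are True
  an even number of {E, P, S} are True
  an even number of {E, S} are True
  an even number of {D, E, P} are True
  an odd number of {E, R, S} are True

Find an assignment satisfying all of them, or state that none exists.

D = False, P = False, E = False, S = False, R = True

{E, P}: 0 true → even ✓
{E, P, S}: 0 true → even ✓
{E, S}: 0 true → even ✓
{D, E, P}: 0 true → even ✓
{E, R, S}: 1 true → odd ✓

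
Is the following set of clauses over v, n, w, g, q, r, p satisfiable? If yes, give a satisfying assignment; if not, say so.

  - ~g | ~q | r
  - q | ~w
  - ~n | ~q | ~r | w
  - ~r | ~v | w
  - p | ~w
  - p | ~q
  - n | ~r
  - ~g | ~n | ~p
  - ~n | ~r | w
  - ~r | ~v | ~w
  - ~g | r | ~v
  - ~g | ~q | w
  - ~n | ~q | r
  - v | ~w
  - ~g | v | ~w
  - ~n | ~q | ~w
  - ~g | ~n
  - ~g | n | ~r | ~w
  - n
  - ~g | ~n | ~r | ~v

v: False, n: True, w: False, g: False, q: False, r: False, p: True

Unit clause (n) forces n = True.
In (~g | ~n) only ~g is left, so g = False.
Set v = False.
  then (v | ~w) forces w = False.
  then (~n | ~r | w) forces r = False.
  then (~n | ~q | r) forces q = False.
Set p = True.
All clauses satisfied.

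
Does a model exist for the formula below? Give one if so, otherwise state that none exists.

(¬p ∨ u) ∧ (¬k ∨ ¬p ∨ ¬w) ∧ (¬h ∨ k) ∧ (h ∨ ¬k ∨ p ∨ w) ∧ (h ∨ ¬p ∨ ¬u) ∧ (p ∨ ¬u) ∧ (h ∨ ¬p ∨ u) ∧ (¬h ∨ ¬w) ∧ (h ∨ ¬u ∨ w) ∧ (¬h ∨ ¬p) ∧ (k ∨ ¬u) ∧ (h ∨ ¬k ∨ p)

Set h = False.
Try u = True:
  (h ∨ ¬p ∨ ¬u) forces p = False.
  clause (p ∨ ¬u) is falsified — backtrack.
So u = False.
  then (¬p ∨ u) forces p = False.
  then (h ∨ ¬k ∨ p) forces k = False.
Set w = True.
All clauses satisfied.

h = False, u = False, p = False, k = False, w = True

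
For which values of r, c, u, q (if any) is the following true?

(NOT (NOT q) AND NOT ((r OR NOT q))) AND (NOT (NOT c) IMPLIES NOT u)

r = False; c = False; u = False; q = True

  NOT (NOT q) AND NOT ((r OR NOT q)) = True
    NOT (NOT q) = True
      NOT q = False
    NOT ((r OR NOT q)) = True
      r OR NOT q = False
        NOT q = False
  NOT (NOT c) IMPLIES NOT u = True
    NOT (NOT c) = False
      NOT c = True
    NOT u = True
Both conjuncts True, so the formula holds.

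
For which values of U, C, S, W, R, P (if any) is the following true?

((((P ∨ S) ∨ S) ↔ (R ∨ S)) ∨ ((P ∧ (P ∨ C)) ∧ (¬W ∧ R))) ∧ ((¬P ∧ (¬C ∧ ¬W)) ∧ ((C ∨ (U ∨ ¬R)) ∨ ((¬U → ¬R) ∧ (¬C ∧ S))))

U = True, C = False, S = False, W = False, R = False, P = False

  (((P ∨ S) ∨ S) ↔ (R ∨ S)) ∨ ((P ∧ (P ∨ C)) ∧ (¬W ∧ R)) = True
    ((P ∨ S) ∨ S) ↔ (R ∨ S) = True
      (P ∨ S) ∨ S = False
        P ∨ S = False
      R ∨ S = False
    (P ∧ (P ∨ C)) ∧ (¬W ∧ R) = False
      P ∧ (P ∨ C) = False
        P ∨ C = False
      ¬W ∧ R = False
        ¬W = True
  (¬P ∧ (¬C ∧ ¬W)) ∧ ((C ∨ (U ∨ ¬R)) ∨ ((¬U → ¬R) ∧ (¬C ∧ S))) = True
    ¬P ∧ (¬C ∧ ¬W) = True
      ¬P = True
      ¬C ∧ ¬W = True
        ¬C = True
        ¬W = True
    (C ∨ (U ∨ ¬R)) ∨ ((¬U → ¬R) ∧ (¬C ∧ S)) = True
      C ∨ (U ∨ ¬R) = True
        U ∨ ¬R = True
          ¬R = True
      (¬U → ¬R) ∧ (¬C ∧ S) = False
        ¬U → ¬R = True
          ¬U = False
          ¬R = True
        ¬C ∧ S = False
          ¬C = True
Both conjuncts True, so the formula holds.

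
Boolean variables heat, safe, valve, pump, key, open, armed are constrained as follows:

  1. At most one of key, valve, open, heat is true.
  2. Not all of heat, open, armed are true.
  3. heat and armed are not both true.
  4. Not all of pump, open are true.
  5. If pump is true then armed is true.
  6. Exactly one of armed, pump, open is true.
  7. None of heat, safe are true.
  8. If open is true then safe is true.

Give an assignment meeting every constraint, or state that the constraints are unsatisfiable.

heat: False; safe: False; valve: False; pump: False; key: True; open: False; armed: True

  (1) {key, valve, open, heat}: 1 true — at most one ✓
  (2) {heat, open, armed}: 1/3 true — not all ✓
  (3) heat=F, armed=T — not both ✓
  (4) {pump, open}: 0/2 true — not all ✓
  (5) pump=F ⇒ armed: vacuous ✓
  (6) {armed, pump, open}: 1 true — exactly one ✓
  (7) {heat, safe}: 0 true — none ✓
  (8) open=F ⇒ safe: vacuous ✓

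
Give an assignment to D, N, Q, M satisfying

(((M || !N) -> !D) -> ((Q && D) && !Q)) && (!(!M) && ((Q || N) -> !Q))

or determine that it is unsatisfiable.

D=T, N=T, Q=F, M=T

  ((M || !N) -> !D) -> ((Q && D) && !Q) = True
    (M || !N) -> !D = False
      M || !N = True
        !N = False
      !D = False
    (Q && D) && !Q = False
      Q && D = False
      !Q = True
  !(!M) && ((Q || N) -> !Q) = True
    !(!M) = True
      !M = False
    (Q || N) -> !Q = True
      Q || N = True
      !Q = True
Both conjuncts True, so the formula holds.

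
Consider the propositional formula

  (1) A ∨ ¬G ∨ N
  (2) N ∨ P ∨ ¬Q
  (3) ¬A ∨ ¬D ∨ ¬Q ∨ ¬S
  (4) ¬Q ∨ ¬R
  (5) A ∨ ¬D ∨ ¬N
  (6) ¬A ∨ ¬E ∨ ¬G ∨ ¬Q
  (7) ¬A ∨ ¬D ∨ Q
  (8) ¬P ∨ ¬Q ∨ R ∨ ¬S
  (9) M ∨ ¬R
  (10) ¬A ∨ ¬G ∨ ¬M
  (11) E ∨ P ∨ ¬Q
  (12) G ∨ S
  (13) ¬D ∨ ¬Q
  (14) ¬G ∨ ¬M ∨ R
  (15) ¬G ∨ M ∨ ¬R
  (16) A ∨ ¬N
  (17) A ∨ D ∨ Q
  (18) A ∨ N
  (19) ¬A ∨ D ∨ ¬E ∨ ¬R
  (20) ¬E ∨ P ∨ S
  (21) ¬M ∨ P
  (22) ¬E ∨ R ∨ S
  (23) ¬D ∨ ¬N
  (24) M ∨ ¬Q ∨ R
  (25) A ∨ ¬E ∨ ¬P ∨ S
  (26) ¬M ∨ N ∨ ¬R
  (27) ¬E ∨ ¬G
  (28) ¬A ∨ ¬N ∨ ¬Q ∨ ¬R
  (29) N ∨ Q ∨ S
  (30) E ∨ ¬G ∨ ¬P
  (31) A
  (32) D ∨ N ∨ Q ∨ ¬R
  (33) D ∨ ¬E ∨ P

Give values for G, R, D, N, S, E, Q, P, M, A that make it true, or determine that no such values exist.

Unit clause (A) forces A = True.
Set G = False.
  then (G ∨ S) forces S = True.
Set R = False.
Try D = True:
  (¬A ∨ ¬D ∨ ¬Q ∨ ¬S) forces Q = False.
  clause (¬A ∨ ¬D ∨ Q) is falsified — backtrack.
So D = False.
Set N = False.
Set E = False.
Set Q = False.
Set P = False.
  then (¬M ∨ P) forces M = False.
All clauses satisfied.

G=F, R=F, D=F, N=F, S=T, E=F, Q=F, P=F, M=F, A=T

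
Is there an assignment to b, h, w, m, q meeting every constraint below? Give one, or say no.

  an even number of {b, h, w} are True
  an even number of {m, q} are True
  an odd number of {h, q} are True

b: True, h: False, w: True, m: True, q: True

{b, h, w}: 2 true → even ✓
{m, q}: 2 true → even ✓
{h, q}: 1 true → odd ✓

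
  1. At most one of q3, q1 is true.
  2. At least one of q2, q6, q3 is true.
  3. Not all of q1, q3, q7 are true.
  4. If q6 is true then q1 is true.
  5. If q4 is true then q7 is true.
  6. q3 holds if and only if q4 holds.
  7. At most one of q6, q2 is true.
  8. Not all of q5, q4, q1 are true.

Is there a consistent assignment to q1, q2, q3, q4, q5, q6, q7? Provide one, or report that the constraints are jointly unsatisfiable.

q1 = False; q2 = True; q3 = True; q4 = True; q5 = True; q6 = False; q7 = True

  (1) {q3, q1}: 1 true — at most one ✓
  (2) {q2, q6, q3}: 2 true — at least one ✓
  (3) {q1, q3, q7}: 2/3 true — not all ✓
  (4) q6=F ⇒ q1: vacuous ✓
  (5) q4=T ⇒ q7: T ✓
  (6) q3=T, q4=T — same ✓
  (7) {q6, q2}: 1 true — at most one ✓
  (8) {q5, q4, q1}: 2/3 true — not all ✓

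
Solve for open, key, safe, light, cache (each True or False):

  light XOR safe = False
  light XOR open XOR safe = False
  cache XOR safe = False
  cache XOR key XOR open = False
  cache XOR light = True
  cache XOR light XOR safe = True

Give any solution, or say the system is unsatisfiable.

Unsatisfiable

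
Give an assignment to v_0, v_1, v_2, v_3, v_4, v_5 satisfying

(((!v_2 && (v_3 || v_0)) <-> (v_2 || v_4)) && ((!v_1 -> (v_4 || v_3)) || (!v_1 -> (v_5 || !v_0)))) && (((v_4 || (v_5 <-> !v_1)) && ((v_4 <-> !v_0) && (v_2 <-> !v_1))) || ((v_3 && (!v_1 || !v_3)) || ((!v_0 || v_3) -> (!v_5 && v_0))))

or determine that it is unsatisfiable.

v_0 = True, v_1 = True, v_2 = False, v_3 = True, v_4 = True, v_5 = False

  ((!v_2 && (v_3 || v_0)) <-> (v_2 || v_4)) && ((!v_1 -> (v_4 || v_3)) || (!v_1 -> (v_5 || !v_0))) = True
    (!v_2 && (v_3 || v_0)) <-> (v_2 || v_4) = True
      !v_2 && (v_3 || v_0) = True
        !v_2 = True
        v_3 || v_0 = True
      v_2 || v_4 = True
    (!v_1 -> (v_4 || v_3)) || (!v_1 -> (v_5 || !v_0)) = True
      !v_1 -> (v_4 || v_3) = True
        !v_1 = False
        v_4 || v_3 = True
      !v_1 -> (v_5 || !v_0) = True
        !v_1 = False
        v_5 || !v_0 = False
          !v_0 = False
  ((v_4 || (v_5 <-> !v_1)) && ((v_4 <-> !v_0) && (v_2 <-> !v_1))) || ((v_3 && (!v_1 || !v_3)) || ((!v_0 || v_3) -> (!v_5 && v_0))) = True
    (v_4 || (v_5 <-> !v_1)) && ((v_4 <-> !v_0) && (v_2 <-> !v_1)) = False
      v_4 || (v_5 <-> !v_1) = True
        v_5 <-> !v_1 = True
          !v_1 = False
      (v_4 <-> !v_0) && (v_2 <-> !v_1) = False
        v_4 <-> !v_0 = False
          !v_0 = False
        v_2 <-> !v_1 = True
          !v_1 = False
    (v_3 && (!v_1 || !v_3)) || ((!v_0 || v_3) -> (!v_5 && v_0)) = True
      v_3 && (!v_1 || !v_3) = False
        !v_1 || !v_3 = False
          !v_1 = False
          !v_3 = False
      (!v_0 || v_3) -> (!v_5 && v_0) = True
        !v_0 || v_3 = True
          !v_0 = False
        !v_5 && v_0 = True
          !v_5 = True
Both conjuncts True, so the formula holds.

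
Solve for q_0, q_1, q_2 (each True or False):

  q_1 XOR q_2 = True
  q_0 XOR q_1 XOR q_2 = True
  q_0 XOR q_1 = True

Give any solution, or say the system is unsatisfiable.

q_0 = False, q_1 = True, q_2 = False

q_1 XOR q_2 = T XOR F = True ✓
q_0 XOR q_1 XOR q_2 = F XOR T XOR F = True ✓
q_0 XOR q_1 = F XOR T = True ✓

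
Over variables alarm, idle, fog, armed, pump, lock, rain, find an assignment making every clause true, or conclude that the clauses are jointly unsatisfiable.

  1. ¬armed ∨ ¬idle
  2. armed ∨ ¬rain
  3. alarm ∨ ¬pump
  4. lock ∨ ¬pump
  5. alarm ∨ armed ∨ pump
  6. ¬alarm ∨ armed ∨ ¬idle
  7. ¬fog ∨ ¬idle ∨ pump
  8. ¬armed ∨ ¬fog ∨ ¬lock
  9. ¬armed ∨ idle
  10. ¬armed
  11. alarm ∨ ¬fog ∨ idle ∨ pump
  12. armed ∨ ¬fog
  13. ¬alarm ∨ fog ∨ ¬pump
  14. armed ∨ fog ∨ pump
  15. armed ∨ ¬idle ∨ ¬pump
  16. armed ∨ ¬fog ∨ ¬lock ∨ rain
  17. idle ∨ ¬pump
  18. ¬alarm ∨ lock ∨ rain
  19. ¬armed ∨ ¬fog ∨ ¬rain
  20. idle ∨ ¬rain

Unsatisfiable — no assignment works.

Case armed = True:
  Clause (¬armed) is falsified — contradiction.
Case armed = False:
  (armed ∨ ¬rain) forces rain = False.
  (armed ∨ ¬fog) forces fog = False.
  (armed ∨ fog ∨ pump) forces pump = True.
  (alarm ∨ ¬pump) forces alarm = True.
  Clause (¬alarm ∨ fog ∨ ¬pump) is falsified — contradiction.
Both cases fail, so the formula is unsatisfiable.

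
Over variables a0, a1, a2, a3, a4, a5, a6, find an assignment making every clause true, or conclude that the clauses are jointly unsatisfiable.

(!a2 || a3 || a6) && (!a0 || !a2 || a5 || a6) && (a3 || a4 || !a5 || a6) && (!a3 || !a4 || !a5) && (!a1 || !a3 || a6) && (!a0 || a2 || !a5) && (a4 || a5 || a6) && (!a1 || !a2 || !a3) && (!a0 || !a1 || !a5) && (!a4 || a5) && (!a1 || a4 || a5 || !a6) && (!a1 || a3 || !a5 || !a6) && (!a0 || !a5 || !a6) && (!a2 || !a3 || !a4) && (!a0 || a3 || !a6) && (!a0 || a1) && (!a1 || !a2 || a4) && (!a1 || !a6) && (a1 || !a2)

a0=F, a1=F, a2=F, a3=F, a4=T, a5=T, a6=F

Try a0 = True:
  (!a0 || a1) forces a1 = True.
  (!a0 || !a1 || !a5) forces a5 = False.
  (!a4 || a5) forces a4 = False.
  (a4 || a5 || a6) forces a6 = True.
  clause (!a1 || a4 || a5 || !a6) is falsified — backtrack.
So a0 = False.
Set a1 = False.
  then (a1 || !a2) forces a2 = False.
Set a3 = False.
Set a4 = True.
  then (!a4 || a5) forces a5 = True.
Set a6 = False.
All clauses satisfied.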